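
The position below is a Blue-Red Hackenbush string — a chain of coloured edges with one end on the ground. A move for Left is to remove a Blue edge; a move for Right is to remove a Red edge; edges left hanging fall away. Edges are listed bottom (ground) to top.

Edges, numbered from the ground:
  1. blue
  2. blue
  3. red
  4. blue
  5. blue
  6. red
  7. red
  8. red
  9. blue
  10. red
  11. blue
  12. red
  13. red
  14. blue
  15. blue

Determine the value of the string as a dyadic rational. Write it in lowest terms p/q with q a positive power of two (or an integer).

value(b) = { 0 | (no moves) } — 1
value(bb) = { 0,1 | (no moves) } — 2
value(bbr) = { 0,1 | 2 } — 3/2
value(bbrb) = { 0,1,3/2 | 2 } — 7/4
value(bbrbb) = { 0,1,3/2,7/4 | 2 } — 15/8
value(bbrbbr) = { 0,1,3/2,7/4 | 15/8,2 } — 29/16
value(bbrbbrr) = { 0,1,3/2,7/4 | 29/16,15/8,2 } — 57/32
value(bbrbbrrr) = { 0,1,3/2,7/4 | 57/32,29/16,15/8,2 } — 113/64
value(bbrbbrrrb) = { 0,1,3/2,7/4,113/64 | 57/32,29/16,15/8,2 } — 227/128
value(bbrbbrrrbr) = { 0,1,3/2,7/4,113/64 | 227/128,57/32,29/16,15/8,2 } — 453/256
value(bbrbbrrrbrb) = { 0,1,3/2,7/4,113/64,453/256 | 227/128,57/32,29/16,15/8,2 } — 907/512
value(bbrbbrrrbrbr) = { 0,1,3/2,7/4,113/64,453/256 | 907/512,227/128,57/32,29/16,15/8,2 } — 1813/1024
value(bbrbbrrrbrbrr) = { 0,1,3/2,7/4,113/64,453/256 | 1813/1024,907/512,227/128,57/32,29/16,15/8,2 } — 3625/2048
value(bbrbbrrrbrbrrb) = { 0,1,3/2,7/4,113/64,453/256,3625/2048 | 1813/1024,907/512,227/128,57/32,29/16,15/8,2 } — 7251/4096
value(bbrbbrrrbrbrrbb) = { 0,1,3/2,7/4,113/64,453/256,3625/2048,7251/4096 | 1813/1024,907/512,227/128,57/32,29/16,15/8,2 } — 14503/8192

14503/8192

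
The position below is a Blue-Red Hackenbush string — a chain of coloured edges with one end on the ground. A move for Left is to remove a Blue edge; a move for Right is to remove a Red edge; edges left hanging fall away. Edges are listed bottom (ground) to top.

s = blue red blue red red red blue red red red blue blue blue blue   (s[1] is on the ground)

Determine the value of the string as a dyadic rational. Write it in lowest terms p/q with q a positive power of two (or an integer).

4383/8192

Build value(s[:k]) for k = 1..14, string s = blue red blue red red red blue red red red blue blue blue blue.
1 of 14 · b · max L 0 · min R +∞ = 1
2 of 14 · br · max L 0 · min R 1 = 1/2
3 of 14 · brb · max L 1/2 · min R 1 = 3/4
4 of 14 · brbr · max L 1/2 · min R 3/4 = 5/8
5 of 14 · brbrr · max L 1/2 · min R 5/8 = 9/16
6 of 14 · brbrrr · max L 1/2 · min R 9/16 = 17/32
7 of 14 · brbrrrb · max L 17/32 · min R 9/16 = 35/64
8 of 14 · brbrrrbr · max L 17/32 · min R 35/64 = 69/128
9 of 14 · brbrrrbrr · max L 17/32 · min R 69/128 = 137/256
10 of 14 · brbrrrbrrr · max L 17/32 · min R 137/256 = 273/512
11 of 14 · brbrrrbrrrb · max L 273/512 · min R 137/256 = 547/1024
12 of 14 · brbrrrbrrrbb · max L 547/1024 · min R 137/256 = 1095/2048
13 of 14 · brbrrrbrrrbbb · max L 1095/2048 · min R 137/256 = 2191/4096
14 of 14 · brbrrrbrrrbbbb · max L 2191/4096 · min R 137/256 = 4383/8192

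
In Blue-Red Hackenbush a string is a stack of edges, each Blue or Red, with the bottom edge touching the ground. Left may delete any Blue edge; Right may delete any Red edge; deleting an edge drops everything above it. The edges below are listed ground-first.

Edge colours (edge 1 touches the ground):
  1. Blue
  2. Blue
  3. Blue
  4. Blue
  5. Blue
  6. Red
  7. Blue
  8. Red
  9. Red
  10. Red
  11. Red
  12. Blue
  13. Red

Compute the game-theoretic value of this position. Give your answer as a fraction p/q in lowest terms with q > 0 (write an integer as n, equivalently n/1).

1157/256

B: Left { 0 }, Right { ∅ } so simplest 1
BB: Left { 0,1 }, Right { ∅ } so simplest 2
BBB: Left { 0,1,2 }, Right { ∅ } so simplest 3
BBBB: Left { 0,1,2,3 }, Right { ∅ } so simplest 4
BBBBB: Left { 0,1,2,3,4 }, Right { ∅ } so simplest 5
BBBBBR: Left { 0,1,2,3,4 }, Right { 5 } so simplest 9/2
BBBBBRB: Left { 0,1,2,3,4,9/2 }, Right { 5 } so simplest 19/4
BBBBBRBR: Left { 0,1,2,3,4,9/2 }, Right { 19/4,5 } so simplest 37/8
BBBBBRBRR: Left { 0,1,2,3,4,9/2 }, Right { 37/8,19/4,5 } so simplest 73/16
BBBBBRBRRR: Left { 0,1,2,3,4,9/2 }, Right { 73/16,37/8,19/4,5 } so simplest 145/32
BBBBBRBRRRR: Left { 0,1,2,3,4,9/2 }, Right { 145/32,73/16,37/8,19/4,5 } so simplest 289/64
BBBBBRBRRRRB: Left { 0,1,2,3,4,9/2,289/64 }, Right { 145/32,73/16,37/8,19/4,5 } so simplest 579/128
BBBBBRBRRRRBR: Left { 0,1,2,3,4,9/2,289/64 }, Right { 579/128,145/32,73/16,37/8,19/4,5 } so simplest 1157/256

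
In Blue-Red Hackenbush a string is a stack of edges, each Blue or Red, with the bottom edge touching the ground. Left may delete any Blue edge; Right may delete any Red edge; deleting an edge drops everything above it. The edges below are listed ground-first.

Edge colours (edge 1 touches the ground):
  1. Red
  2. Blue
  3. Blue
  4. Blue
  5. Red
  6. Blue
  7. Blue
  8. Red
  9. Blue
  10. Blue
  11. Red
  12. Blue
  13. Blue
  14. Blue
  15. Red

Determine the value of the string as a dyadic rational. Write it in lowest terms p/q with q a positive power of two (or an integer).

step 1: add Red to get R; options L={  } R={ 0 } → -1
step 2: add Blue to get RB; options L={ -1 } R={ 0 } → -1/2
step 3: add Blue to get RBB; options L={ -1, -1/2 } R={ 0 } → -1/4
step 4: add Blue to get RBBB; options L={ -1, -1/2, -1/4 } R={ 0 } → -1/8
step 5: add Red to get RBBBR; options L={ -1, -1/2, -1/4 } R={ -1/8, 0 } → -3/16
step 6: add Blue to get RBBBRB; options L={ -1, -1/2, -1/4, -3/16 } R={ -1/8, 0 } → -5/32
step 7: add Blue to get RBBBRBB; options L={ -1, -1/2, -1/4, -3/16, -5/32 } R={ -1/8, 0 } → -9/64
step 8: add Red to get RBBBRBBR; options L={ -1, -1/2, -1/4, -3/16, -5/32 } R={ -9/64, -1/8, 0 } → -19/128
step 9: add Blue to get RBBBRBBRB; options L={ -1, -1/2, -1/4, -3/16, -5/32, -19/128 } R={ -9/64, -1/8, 0 } → -37/256
step 10: add Blue to get RBBBRBBRBB; options L={ -1, -1/2, -1/4, -3/16, -5/32, -19/128, -37/256 } R={ -9/64, -1/8, 0 } → -73/512
step 11: add Red to get RBBBRBBRBBR; options L={ -1, -1/2, -1/4, -3/16, -5/32, -19/128, -37/256 } R={ -73/512, -9/64, -1/8, 0 } → -147/1024
step 12: add Blue to get RBBBRBBRBBRB; options L={ -1, -1/2, -1/4, -3/16, -5/32, -19/128, -37/256, -147/1024 } R={ -73/512, -9/64, -1/8, 0 } → -293/2048
step 13: add Blue to get RBBBRBBRBBRBB; options L={ -1, -1/2, -1/4, -3/16, -5/32, -19/128, -37/256, -147/1024, -293/2048 } R={ -73/512, -9/64, -1/8, 0 } → -585/4096
step 14: add Blue to get RBBBRBBRBBRBBB; options L={ -1, -1/2, -1/4, -3/16, -5/32, -19/128, -37/256, -147/1024, -293/2048, -585/4096 } R={ -73/512, -9/64, -1/8, 0 } → -1169/8192
step 15: add Red to get RBBBRBBRBBRBBBR; options L={ -1, -1/2, -1/4, -3/16, -5/32, -19/128, -37/256, -147/1024, -293/2048, -585/4096 } R={ -1169/8192, -73/512, -9/64, -1/8, 0 } → -2339/16384

-2339/16384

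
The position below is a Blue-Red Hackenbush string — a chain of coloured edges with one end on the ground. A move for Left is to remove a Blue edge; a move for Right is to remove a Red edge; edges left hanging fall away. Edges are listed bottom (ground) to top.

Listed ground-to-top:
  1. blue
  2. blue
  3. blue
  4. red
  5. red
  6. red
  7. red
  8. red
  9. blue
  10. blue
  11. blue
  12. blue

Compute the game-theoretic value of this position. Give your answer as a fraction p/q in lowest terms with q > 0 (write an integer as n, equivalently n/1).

Build v(s[:k]) for k = 1..12, string s = blue blue blue red red red red red blue blue blue blue.
1 of 12 · b · max L 0 · min R +∞ = 1
2 of 12 · bb · max L 1 · min R +∞ = 2
3 of 12 · bbb · max L 2 · min R +∞ = 3
4 of 12 · bbbr · max L 2 · min R 3 = 5/2
5 of 12 · bbbrr · max L 2 · min R 5/2 = 9/4
6 of 12 · bbbrrr · max L 2 · min R 9/4 = 17/8
7 of 12 · bbbrrrr · max L 2 · min R 17/8 = 33/16
8 of 12 · bbbrrrrr · max L 2 · min R 33/16 = 65/32
9 of 12 · bbbrrrrrb · max L 65/32 · min R 33/16 = 131/64
10 of 12 · bbbrrrrrbb · max L 131/64 · min R 33/16 = 263/128
11 of 12 · bbbrrrrrbbb · max L 263/128 · min R 33/16 = 527/256
12 of 12 · bbbrrrrrbbbb · max L 527/256 · min R 33/16 = 1055/512

1055/512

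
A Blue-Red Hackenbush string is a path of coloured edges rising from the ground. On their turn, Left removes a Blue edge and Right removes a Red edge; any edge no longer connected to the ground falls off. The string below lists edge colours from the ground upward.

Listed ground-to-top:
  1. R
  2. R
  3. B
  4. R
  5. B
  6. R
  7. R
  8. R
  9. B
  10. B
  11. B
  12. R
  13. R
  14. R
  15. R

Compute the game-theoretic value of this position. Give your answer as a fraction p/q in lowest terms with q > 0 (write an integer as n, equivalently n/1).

R: Left { none }, Right { 0 } → simplest -1
RR: Left { none }, Right { -1, 0 } → simplest -2
RRB: Left { -2 }, Right { -1, 0 } → simplest -3/2
RRBR: Left { -2 }, Right { -3/2, -1, 0 } → simplest -7/4
RRBRB: Left { -2, -7/4 }, Right { -3/2, -1, 0 } → simplest -13/8
RRBRBR: Left { -2, -7/4 }, Right { -13/8, -3/2, -1, 0 } → simplest -27/16
RRBRBRR: Left { -2, -7/4 }, Right { -27/16, -13/8, -3/2, -1, 0 } → simplest -55/32
RRBRBRRR: Left { -2, -7/4 }, Right { -55/32, -27/16, -13/8, -3/2, -1, 0 } → simplest -111/64
RRBRBRRRB: Left { -2, -7/4, -111/64 }, Right { -55/32, -27/16, -13/8, -3/2, -1, 0 } → simplest -221/128
RRBRBRRRBB: Left { -2, -7/4, -111/64, -221/128 }, Right { -55/32, -27/16, -13/8, -3/2, -1, 0 } → simplest -441/256
RRBRBRRRBBB: Left { -2, -7/4, -111/64, -221/128, -441/256 }, Right { -55/32, -27/16, -13/8, -3/2, -1, 0 } → simplest -881/512
RRBRBRRRBBBR: Left { -2, -7/4, -111/64, -221/128, -441/256 }, Right { -881/512, -55/32, -27/16, -13/8, -3/2, -1, 0 } → simplest -1763/1024
RRBRBRRRBBBRR: Left { -2, -7/4, -111/64, -221/128, -441/256 }, Right { -1763/1024, -881/512, -55/32, -27/16, -13/8, -3/2, -1, 0 } → simplest -3527/2048
RRBRBRRRBBBRRR: Left { -2, -7/4, -111/64, -221/128, -441/256 }, Right { -3527/2048, -1763/1024, -881/512, -55/32, -27/16, -13/8, -3/2, -1, 0 } → simplest -7055/4096
RRBRBRRRBBBRRRR: Left { -2, -7/4, -111/64, -221/128, -441/256 }, Right { -7055/4096, -3527/2048, -1763/1024, -881/512, -55/32, -27/16, -13/8, -3/2, -1, 0 } → simplest -14111/8192

-14111/8192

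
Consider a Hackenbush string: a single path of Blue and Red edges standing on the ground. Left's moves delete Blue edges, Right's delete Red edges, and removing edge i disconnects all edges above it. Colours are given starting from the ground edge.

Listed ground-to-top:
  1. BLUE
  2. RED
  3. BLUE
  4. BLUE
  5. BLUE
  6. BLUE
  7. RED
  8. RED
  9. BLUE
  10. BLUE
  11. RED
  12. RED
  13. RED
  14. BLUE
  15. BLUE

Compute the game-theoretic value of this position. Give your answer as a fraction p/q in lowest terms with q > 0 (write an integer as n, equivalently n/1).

B: Left { 0 }, Right { · } -> simplest 1
BR: Left { 0 }, Right { 1 } -> simplest 1/2
BRB: Left { 0,1/2 }, Right { 1 } -> simplest 3/4
BRBB: Left { 0,1/2,3/4 }, Right { 1 } -> simplest 7/8
BRBBB: Left { 0,1/2,3/4,7/8 }, Right { 1 } -> simplest 15/16
BRBBBB: Left { 0,1/2,3/4,7/8,15/16 }, Right { 1 } -> simplest 31/32
BRBBBBR: Left { 0,1/2,3/4,7/8,15/16 }, Right { 31/32,1 } -> simplest 61/64
BRBBBBRR: Left { 0,1/2,3/4,7/8,15/16 }, Right { 61/64,31/32,1 } -> simplest 121/128
BRBBBBRRB: Left { 0,1/2,3/4,7/8,15/16,121/128 }, Right { 61/64,31/32,1 } -> simplest 243/256
BRBBBBRRBB: Left { 0,1/2,3/4,7/8,15/16,121/128,243/256 }, Right { 61/64,31/32,1 } -> simplest 487/512
BRBBBBRRBBR: Left { 0,1/2,3/4,7/8,15/16,121/128,243/256 }, Right { 487/512,61/64,31/32,1 } -> simplest 973/1024
BRBBBBRRBBRR: Left { 0,1/2,3/4,7/8,15/16,121/128,243/256 }, Right { 973/1024,487/512,61/64,31/32,1 } -> simplest 1945/2048
BRBBBBRRBBRRR: Left { 0,1/2,3/4,7/8,15/16,121/128,243/256 }, Right { 1945/2048,973/1024,487/512,61/64,31/32,1 } -> simplest 3889/4096
BRBBBBRRBBRRRB: Left { 0,1/2,3/4,7/8,15/16,121/128,243/256,3889/4096 }, Right { 1945/2048,973/1024,487/512,61/64,31/32,1 } -> simplest 7779/8192
BRBBBBRRBBRRRBB: Left { 0,1/2,3/4,7/8,15/16,121/128,243/256,3889/4096,7779/8192 }, Right { 1945/2048,973/1024,487/512,61/64,31/32,1 } -> simplest 15559/16384

15559/16384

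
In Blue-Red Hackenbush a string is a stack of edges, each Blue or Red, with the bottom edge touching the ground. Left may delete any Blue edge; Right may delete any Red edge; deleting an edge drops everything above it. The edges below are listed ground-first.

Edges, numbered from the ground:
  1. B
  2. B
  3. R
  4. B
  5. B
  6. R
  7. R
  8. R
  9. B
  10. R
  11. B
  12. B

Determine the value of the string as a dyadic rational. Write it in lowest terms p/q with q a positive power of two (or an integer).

1815/1024

Build value(s[:k]) for k = 1..12, string s = B B R B B R R R B R B B.
value(B) = { 0 | — } -> 1
value(BB) = { 0,1 | — } -> 2
value(BBR) = { 0,1 | 2 } -> 3/2
value(BBRB) = { 0,1,3/2 | 2 } -> 7/4
value(BBRBB) = { 0,1,3/2,7/4 | 2 } -> 15/8
value(BBRBBR) = { 0,1,3/2,7/4 | 15/8,2 } -> 29/16
value(BBRBBRR) = { 0,1,3/2,7/4 | 29/16,15/8,2 } -> 57/32
value(BBRBBRRR) = { 0,1,3/2,7/4 | 57/32,29/16,15/8,2 } -> 113/64
value(BBRBBRRRB) = { 0,1,3/2,7/4,113/64 | 57/32,29/16,15/8,2 } -> 227/128
value(BBRBBRRRBR) = { 0,1,3/2,7/4,113/64 | 227/128,57/32,29/16,15/8,2 } -> 453/256
value(BBRBBRRRBRB) = { 0,1,3/2,7/4,113/64,453/256 | 227/128,57/32,29/16,15/8,2 } -> 907/512
value(BBRBBRRRBRBB) = { 0,1,3/2,7/4,113/64,453/256,907/512 | 227/128,57/32,29/16,15/8,2 } -> 1815/1024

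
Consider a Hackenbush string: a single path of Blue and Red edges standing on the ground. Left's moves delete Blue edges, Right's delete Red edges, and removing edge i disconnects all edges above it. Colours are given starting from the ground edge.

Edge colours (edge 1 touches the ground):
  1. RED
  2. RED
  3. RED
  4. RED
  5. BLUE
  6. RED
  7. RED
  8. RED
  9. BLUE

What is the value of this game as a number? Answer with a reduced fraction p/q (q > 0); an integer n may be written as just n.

-125/32

value_1 [R]  L=[∅]  R=[0]  → -1
value_2 [RR]  L=[∅]  R=[-1, 0]  → -2
value_3 [RRR]  L=[∅]  R=[-2, -1, 0]  → -3
value_4 [RRRR]  L=[∅]  R=[-3, -2, -1, 0]  → -4
value_5 [RRRRB]  L=[-4]  R=[-3, -2, -1, 0]  → -7/2
value_6 [RRRRBR]  L=[-4]  R=[-7/2, -3, -2, -1, 0]  → -15/4
value_7 [RRRRBRR]  L=[-4]  R=[-15/4, -7/2, -3, -2, -1, 0]  → -31/8
value_8 [RRRRBRRR]  L=[-4]  R=[-31/8, -15/4, -7/2, -3, -2, -1, 0]  → -63/16
value_9 [RRRRBRRRB]  L=[-4, -63/16]  R=[-31/8, -15/4, -7/2, -3, -2, -1, 0]  → -125/32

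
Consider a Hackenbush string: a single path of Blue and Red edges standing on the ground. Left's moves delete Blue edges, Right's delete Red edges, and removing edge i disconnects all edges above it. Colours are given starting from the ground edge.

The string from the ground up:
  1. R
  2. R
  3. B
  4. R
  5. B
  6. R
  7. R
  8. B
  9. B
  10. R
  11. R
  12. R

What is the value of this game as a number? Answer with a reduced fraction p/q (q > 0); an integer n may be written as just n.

-1743/1024

val_1 [R]  L=[]  R=[0]  = -1
val_2 [RR]  L=[]  R=[-1, 0]  = -2
val_3 [RRB]  L=[-2]  R=[-1, 0]  = -3/2
val_4 [RRBR]  L=[-2]  R=[-3/2, -1, 0]  = -7/4
val_5 [RRBRB]  L=[-2, -7/4]  R=[-3/2, -1, 0]  = -13/8
val_6 [RRBRBR]  L=[-2, -7/4]  R=[-13/8, -3/2, -1, 0]  = -27/16
val_7 [RRBRBRR]  L=[-2, -7/4]  R=[-27/16, -13/8, -3/2, -1, 0]  = -55/32
val_8 [RRBRBRRB]  L=[-2, -7/4, -55/32]  R=[-27/16, -13/8, -3/2, -1, 0]  = -109/64
val_9 [RRBRBRRBB]  L=[-2, -7/4, -55/32, -109/64]  R=[-27/16, -13/8, -3/2, -1, 0]  = -217/128
val_10 [RRBRBRRBBR]  L=[-2, -7/4, -55/32, -109/64]  R=[-217/128, -27/16, -13/8, -3/2, -1, 0]  = -435/256
val_11 [RRBRBRRBBRR]  L=[-2, -7/4, -55/32, -109/64]  R=[-435/256, -217/128, -27/16, -13/8, -3/2, -1, 0]  = -871/512
val_12 [RRBRBRRBBRRR]  L=[-2, -7/4, -55/32, -109/64]  R=[-871/512, -435/256, -217/128, -27/16, -13/8, -3/2, -1, 0]  = -1743/1024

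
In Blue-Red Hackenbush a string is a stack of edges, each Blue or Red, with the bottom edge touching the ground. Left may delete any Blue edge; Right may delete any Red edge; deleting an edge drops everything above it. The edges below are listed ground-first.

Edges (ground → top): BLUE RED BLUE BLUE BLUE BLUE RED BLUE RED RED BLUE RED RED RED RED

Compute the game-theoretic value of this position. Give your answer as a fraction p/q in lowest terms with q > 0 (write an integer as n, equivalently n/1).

Recurse on prefixes of the 15-edge string BLUE RED BLUE BLUE BLUE BLUE RED BLUE RED RED BLUE RED RED RED RED:
B: Left { 0 }, Right { — } → simplest 1
BR: Left { 0 }, Right { 1 } → simplest 1/2
BRB: Left { 0 1/2 }, Right { 1 } → simplest 3/4
BRBB: Left { 0 1/2 3/4 }, Right { 1 } → simplest 7/8
BRBBB: Left { 0 1/2 3/4 7/8 }, Right { 1 } → simplest 15/16
BRBBBB: Left { 0 1/2 3/4 7/8 15/16 }, Right { 1 } → simplest 31/32
BRBBBBR: Left { 0 1/2 3/4 7/8 15/16 }, Right { 31/32 1 } → simplest 61/64
BRBBBBRB: Left { 0 1/2 3/4 7/8 15/16 61/64 }, Right { 31/32 1 } → simplest 123/128
BRBBBBRBR: Left { 0 1/2 3/4 7/8 15/16 61/64 }, Right { 123/128 31/32 1 } → simplest 245/256
BRBBBBRBRR: Left { 0 1/2 3/4 7/8 15/16 61/64 }, Right { 245/256 123/128 31/32 1 } → simplest 489/512
BRBBBBRBRRB: Left { 0 1/2 3/4 7/8 15/16 61/64 489/512 }, Right { 245/256 123/128 31/32 1 } → simplest 979/1024
BRBBBBRBRRBR: Left { 0 1/2 3/4 7/8 15/16 61/64 489/512 }, Right { 979/1024 245/256 123/128 31/32 1 } → simplest 1957/2048
BRBBBBRBRRBRR: Left { 0 1/2 3/4 7/8 15/16 61/64 489/512 }, Right { 1957/2048 979/1024 245/256 123/128 31/32 1 } → simplest 3913/4096
BRBBBBRBRRBRRR: Left { 0 1/2 3/4 7/8 15/16 61/64 489/512 }, Right { 3913/4096 1957/2048 979/1024 245/256 123/128 31/32 1 } → simplest 7825/8192
BRBBBBRBRRBRRRR: Left { 0 1/2 3/4 7/8 15/16 61/64 489/512 }, Right { 7825/8192 3913/4096 1957/2048 979/1024 245/256 123/128 31/32 1 } → simplest 15649/16384

15649/16384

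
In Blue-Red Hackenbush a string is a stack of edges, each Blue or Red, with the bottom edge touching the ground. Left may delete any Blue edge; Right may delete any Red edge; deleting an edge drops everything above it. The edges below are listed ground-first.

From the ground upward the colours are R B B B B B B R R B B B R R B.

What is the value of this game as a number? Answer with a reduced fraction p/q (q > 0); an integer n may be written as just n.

step 1: add R to get R; options L={ · } R={ 0 } ⇒ -1
step 2: add B to get RB; options L={ -1 } R={ 0 } ⇒ -1/2
step 3: add B to get RBB; options L={ -1 -1/2 } R={ 0 } ⇒ -1/4
step 4: add B to get RBBB; options L={ -1 -1/2 -1/4 } R={ 0 } ⇒ -1/8
step 5: add B to get RBBBB; options L={ -1 -1/2 -1/4 -1/8 } R={ 0 } ⇒ -1/16
step 6: add B to get RBBBBB; options L={ -1 -1/2 -1/4 -1/8 -1/16 } R={ 0 } ⇒ -1/32
step 7: add B to get RBBBBBB; options L={ -1 -1/2 -1/4 -1/8 -1/16 -1/32 } R={ 0 } ⇒ -1/64
step 8: add R to get RBBBBBBR; options L={ -1 -1/2 -1/4 -1/8 -1/16 -1/32 } R={ -1/64 0 } ⇒ -3/128
step 9: add R to get RBBBBBBRR; options L={ -1 -1/2 -1/4 -1/8 -1/16 -1/32 } R={ -3/128 -1/64 0 } ⇒ -7/256
step 10: add B to get RBBBBBBRRB; options L={ -1 -1/2 -1/4 -1/8 -1/16 -1/32 -7/256 } R={ -3/128 -1/64 0 } ⇒ -13/512
step 11: add B to get RBBBBBBRRBB; options L={ -1 -1/2 -1/4 -1/8 -1/16 -1/32 -7/256 -13/512 } R={ -3/128 -1/64 0 } ⇒ -25/1024
step 12: add B to get RBBBBBBRRBBB; options L={ -1 -1/2 -1/4 -1/8 -1/16 -1/32 -7/256 -13/512 -25/1024 } R={ -3/128 -1/64 0 } ⇒ -49/2048
step 13: add R to get RBBBBBBRRBBBR; options L={ -1 -1/2 -1/4 -1/8 -1/16 -1/32 -7/256 -13/512 -25/1024 } R={ -49/2048 -3/128 -1/64 0 } ⇒ -99/4096
step 14: add R to get RBBBBBBRRBBBRR; options L={ -1 -1/2 -1/4 -1/8 -1/16 -1/32 -7/256 -13/512 -25/1024 } R={ -99/4096 -49/2048 -3/128 -1/64 0 } ⇒ -199/8192
step 15: add B to get RBBBBBBRRBBBRRB; options L={ -1 -1/2 -1/4 -1/8 -1/16 -1/32 -7/256 -13/512 -25/1024 -199/8192 } R={ -99/4096 -49/2048 -3/128 -1/64 0 } ⇒ -397/16384

-397/16384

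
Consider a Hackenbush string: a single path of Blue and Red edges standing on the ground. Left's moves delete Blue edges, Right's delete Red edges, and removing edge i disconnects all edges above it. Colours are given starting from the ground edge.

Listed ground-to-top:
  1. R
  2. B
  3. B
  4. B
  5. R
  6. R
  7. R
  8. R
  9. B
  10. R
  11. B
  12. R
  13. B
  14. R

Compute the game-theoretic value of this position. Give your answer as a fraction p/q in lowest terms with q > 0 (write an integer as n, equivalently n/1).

-1963/8192

Build value(s[:k]) for k = 1..14, string s = R B B B R R R R B R B R B R.
1 of 14 · R · max L −∞ · min R 0 -> -1
2 of 14 · RB · max L -1 · min R 0 -> -1/2
3 of 14 · RBB · max L -1/2 · min R 0 -> -1/4
4 of 14 · RBBB · max L -1/4 · min R 0 -> -1/8
5 of 14 · RBBBR · max L -1/4 · min R -1/8 -> -3/16
6 of 14 · RBBBRR · max L -1/4 · min R -3/16 -> -7/32
7 of 14 · RBBBRRR · max L -1/4 · min R -7/32 -> -15/64
8 of 14 · RBBBRRRR · max L -1/4 · min R -15/64 -> -31/128
9 of 14 · RBBBRRRRB · max L -31/128 · min R -15/64 -> -61/256
10 of 14 · RBBBRRRRBR · max L -31/128 · min R -61/256 -> -123/512
11 of 14 · RBBBRRRRBRB · max L -123/512 · min R -61/256 -> -245/1024
12 of 14 · RBBBRRRRBRBR · max L -123/512 · min R -245/1024 -> -491/2048
13 of 14 · RBBBRRRRBRBRB · max L -491/2048 · min R -245/1024 -> -981/4096
14 of 14 · RBBBRRRRBRBRBR · max L -491/2048 · min R -981/4096 -> -1963/8192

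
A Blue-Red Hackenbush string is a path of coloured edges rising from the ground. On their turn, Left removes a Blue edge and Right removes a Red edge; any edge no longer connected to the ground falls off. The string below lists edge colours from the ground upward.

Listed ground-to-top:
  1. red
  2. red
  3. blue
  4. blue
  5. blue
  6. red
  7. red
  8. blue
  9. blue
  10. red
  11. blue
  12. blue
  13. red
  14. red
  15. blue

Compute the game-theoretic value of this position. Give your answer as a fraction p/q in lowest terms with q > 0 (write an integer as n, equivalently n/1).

Recurse on prefixes of the 15-edge string red red blue blue blue red red blue blue red blue blue red red blue:
r: Left {  }, Right { 0 } => simplest -1
rr: Left {  }, Right { -1, 0 } => simplest -2
rrb: Left { -2 }, Right { -1, 0 } => simplest -3/2
rrbb: Left { -2, -3/2 }, Right { -1, 0 } => simplest -5/4
rrbbb: Left { -2, -3/2, -5/4 }, Right { -1, 0 } => simplest -9/8
rrbbbr: Left { -2, -3/2, -5/4 }, Right { -9/8, -1, 0 } => simplest -19/16
rrbbbrr: Left { -2, -3/2, -5/4 }, Right { -19/16, -9/8, -1, 0 } => simplest -39/32
rrbbbrrb: Left { -2, -3/2, -5/4, -39/32 }, Right { -19/16, -9/8, -1, 0 } => simplest -77/64
rrbbbrrbb: Left { -2, -3/2, -5/4, -39/32, -77/64 }, Right { -19/16, -9/8, -1, 0 } => simplest -153/128
rrbbbrrbbr: Left { -2, -3/2, -5/4, -39/32, -77/64 }, Right { -153/128, -19/16, -9/8, -1, 0 } => simplest -307/256
rrbbbrrbbrb: Left { -2, -3/2, -5/4, -39/32, -77/64, -307/256 }, Right { -153/128, -19/16, -9/8, -1, 0 } => simplest -613/512
rrbbbrrbbrbb: Left { -2, -3/2, -5/4, -39/32, -77/64, -307/256, -613/512 }, Right { -153/128, -19/16, -9/8, -1, 0 } => simplest -1225/1024
rrbbbrrbbrbbr: Left { -2, -3/2, -5/4, -39/32, -77/64, -307/256, -613/512 }, Right { -1225/1024, -153/128, -19/16, -9/8, -1, 0 } => simplest -2451/2048
rrbbbrrbbrbbrr: Left { -2, -3/2, -5/4, -39/32, -77/64, -307/256, -613/512 }, Right { -2451/2048, -1225/1024, -153/128, -19/16, -9/8, -1, 0 } => simplest -4903/4096
rrbbbrrbbrbbrrb: Left { -2, -3/2, -5/4, -39/32, -77/64, -307/256, -613/512, -4903/4096 }, Right { -2451/2048, -1225/1024, -153/128, -19/16, -9/8, -1, 0 } => simplest -9805/8192

-9805/8192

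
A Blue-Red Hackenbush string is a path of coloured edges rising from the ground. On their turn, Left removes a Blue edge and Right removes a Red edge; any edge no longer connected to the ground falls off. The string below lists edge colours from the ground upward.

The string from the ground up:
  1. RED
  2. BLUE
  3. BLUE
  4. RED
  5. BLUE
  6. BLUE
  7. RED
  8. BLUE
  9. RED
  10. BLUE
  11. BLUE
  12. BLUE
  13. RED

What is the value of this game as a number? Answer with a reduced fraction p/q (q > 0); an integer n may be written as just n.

-1187/4096

Prefix values for RED BLUE BLUE RED BLUE BLUE RED BLUE RED BLUE BLUE BLUE RED via {L|R} + simplicity:
edge 1 of 13 (RED): {  | 0 } -> -1
edge 2 of 13 (BLUE): { -1 | 0 } -> -1/2
edge 3 of 13 (BLUE): { -1 -1/2 | 0 } -> -1/4
edge 4 of 13 (RED): { -1 -1/2 | -1/4 0 } -> -3/8
edge 5 of 13 (BLUE): { -1 -1/2 -3/8 | -1/4 0 } -> -5/16
edge 6 of 13 (BLUE): { -1 -1/2 -3/8 -5/16 | -1/4 0 } -> -9/32
edge 7 of 13 (RED): { -1 -1/2 -3/8 -5/16 | -9/32 -1/4 0 } -> -19/64
edge 8 of 13 (BLUE): { -1 -1/2 -3/8 -5/16 -19/64 | -9/32 -1/4 0 } -> -37/128
edge 9 of 13 (RED): { -1 -1/2 -3/8 -5/16 -19/64 | -37/128 -9/32 -1/4 0 } -> -75/256
edge 10 of 13 (BLUE): { -1 -1/2 -3/8 -5/16 -19/64 -75/256 | -37/128 -9/32 -1/4 0 } -> -149/512
edge 11 of 13 (BLUE): { -1 -1/2 -3/8 -5/16 -19/64 -75/256 -149/512 | -37/128 -9/32 -1/4 0 } -> -297/1024
edge 12 of 13 (BLUE): { -1 -1/2 -3/8 -5/16 -19/64 -75/256 -149/512 -297/1024 | -37/128 -9/32 -1/4 0 } -> -593/2048
edge 13 of 13 (RED): { -1 -1/2 -3/8 -5/16 -19/64 -75/256 -149/512 -297/1024 | -593/2048 -37/128 -9/32 -1/4 0 } -> -1187/4096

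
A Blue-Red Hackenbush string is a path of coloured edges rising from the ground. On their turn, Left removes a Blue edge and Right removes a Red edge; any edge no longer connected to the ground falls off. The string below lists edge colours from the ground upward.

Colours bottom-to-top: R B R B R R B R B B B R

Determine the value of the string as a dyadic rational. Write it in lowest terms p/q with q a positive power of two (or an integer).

1 of 12 · R · max L −∞ · min R 0 => -1
2 of 12 · RB · max L -1 · min R 0 => -1/2
3 of 12 · RBR · max L -1 · min R -1/2 => -3/4
4 of 12 · RBRB · max L -3/4 · min R -1/2 => -5/8
5 of 12 · RBRBR · max L -3/4 · min R -5/8 => -11/16
6 of 12 · RBRBRR · max L -3/4 · min R -11/16 => -23/32
7 of 12 · RBRBRRB · max L -23/32 · min R -11/16 => -45/64
8 of 12 · RBRBRRBR · max L -23/32 · min R -45/64 => -91/128
9 of 12 · RBRBRRBRB · max L -91/128 · min R -45/64 => -181/256
10 of 12 · RBRBRRBRBB · max L -181/256 · min R -45/64 => -361/512
11 of 12 · RBRBRRBRBBB · max L -361/512 · min R -45/64 => -721/1024
12 of 12 · RBRBRRBRBBBR · max L -361/512 · min R -721/1024 => -1443/2048

-1443/2048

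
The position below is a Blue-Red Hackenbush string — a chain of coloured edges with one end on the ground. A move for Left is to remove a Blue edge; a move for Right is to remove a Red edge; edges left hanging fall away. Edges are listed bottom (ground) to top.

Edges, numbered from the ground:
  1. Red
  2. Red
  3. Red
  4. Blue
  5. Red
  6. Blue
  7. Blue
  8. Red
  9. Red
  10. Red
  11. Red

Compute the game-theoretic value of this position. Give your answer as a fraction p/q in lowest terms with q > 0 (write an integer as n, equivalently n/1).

-671/256

edge 1 of 11 (Red): {  | 0 } = -1
edge 2 of 11 (Red): {  | -1, 0 } = -2
edge 3 of 11 (Red): {  | -2, -1, 0 } = -3
edge 4 of 11 (Blue): { -3 | -2, -1, 0 } = -5/2
edge 5 of 11 (Red): { -3 | -5/2, -2, -1, 0 } = -11/4
edge 6 of 11 (Blue): { -3, -11/4 | -5/2, -2, -1, 0 } = -21/8
edge 7 of 11 (Blue): { -3, -11/4, -21/8 | -5/2, -2, -1, 0 } = -41/16
edge 8 of 11 (Red): { -3, -11/4, -21/8 | -41/16, -5/2, -2, -1, 0 } = -83/32
edge 9 of 11 (Red): { -3, -11/4, -21/8 | -83/32, -41/16, -5/2, -2, -1, 0 } = -167/64
edge 10 of 11 (Red): { -3, -11/4, -21/8 | -167/64, -83/32, -41/16, -5/2, -2, -1, 0 } = -335/128
edge 11 of 11 (Red): { -3, -11/4, -21/8 | -335/128, -167/64, -83/32, -41/16, -5/2, -2, -1, 0 } = -671/256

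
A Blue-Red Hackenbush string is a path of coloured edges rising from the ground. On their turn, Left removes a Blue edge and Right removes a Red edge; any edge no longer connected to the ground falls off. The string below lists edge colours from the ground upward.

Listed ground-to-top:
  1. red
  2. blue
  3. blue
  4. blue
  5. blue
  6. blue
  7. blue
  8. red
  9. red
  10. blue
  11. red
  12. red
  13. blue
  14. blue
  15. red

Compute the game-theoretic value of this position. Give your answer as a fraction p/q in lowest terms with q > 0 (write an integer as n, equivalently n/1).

edge 1 of 15 (red): { — | 0 } so -1
edge 2 of 15 (blue): { -1 | 0 } so -1/2
edge 3 of 15 (blue): { -1; -1/2 | 0 } so -1/4
edge 4 of 15 (blue): { -1; -1/2; -1/4 | 0 } so -1/8
edge 5 of 15 (blue): { -1; -1/2; -1/4; -1/8 | 0 } so -1/16
edge 6 of 15 (blue): { -1; -1/2; -1/4; -1/8; -1/16 | 0 } so -1/32
edge 7 of 15 (blue): { -1; -1/2; -1/4; -1/8; -1/16; -1/32 | 0 } so -1/64
edge 8 of 15 (red): { -1; -1/2; -1/4; -1/8; -1/16; -1/32 | -1/64; 0 } so -3/128
edge 9 of 15 (red): { -1; -1/2; -1/4; -1/8; -1/16; -1/32 | -3/128; -1/64; 0 } so -7/256
edge 10 of 15 (blue): { -1; -1/2; -1/4; -1/8; -1/16; -1/32; -7/256 | -3/128; -1/64; 0 } so -13/512
edge 11 of 15 (red): { -1; -1/2; -1/4; -1/8; -1/16; -1/32; -7/256 | -13/512; -3/128; -1/64; 0 } so -27/1024
edge 12 of 15 (red): { -1; -1/2; -1/4; -1/8; -1/16; -1/32; -7/256 | -27/1024; -13/512; -3/128; -1/64; 0 } so -55/2048
edge 13 of 15 (blue): { -1; -1/2; -1/4; -1/8; -1/16; -1/32; -7/256; -55/2048 | -27/1024; -13/512; -3/128; -1/64; 0 } so -109/4096
edge 14 of 15 (blue): { -1; -1/2; -1/4; -1/8; -1/16; -1/32; -7/256; -55/2048; -109/4096 | -27/1024; -13/512; -3/128; -1/64; 0 } so -217/8192
edge 15 of 15 (red): { -1; -1/2; -1/4; -1/8; -1/16; -1/32; -7/256; -55/2048; -109/4096 | -217/8192; -27/1024; -13/512; -3/128; -1/64; 0 } so -435/16384

-435/16384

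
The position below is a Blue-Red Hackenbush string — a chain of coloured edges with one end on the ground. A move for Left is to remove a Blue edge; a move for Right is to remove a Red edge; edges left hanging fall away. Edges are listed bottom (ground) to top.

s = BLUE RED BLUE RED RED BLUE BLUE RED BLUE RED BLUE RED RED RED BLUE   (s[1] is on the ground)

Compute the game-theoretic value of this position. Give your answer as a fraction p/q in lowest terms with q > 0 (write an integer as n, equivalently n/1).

9891/16384

v(B) = { 0 | (no moves) } = 1
v(BR) = { 0 | 1 } = 1/2
v(BRB) = { 0,1/2 | 1 } = 3/4
v(BRBR) = { 0,1/2 | 3/4,1 } = 5/8
v(BRBRR) = { 0,1/2 | 5/8,3/4,1 } = 9/16
v(BRBRRB) = { 0,1/2,9/16 | 5/8,3/4,1 } = 19/32
v(BRBRRBB) = { 0,1/2,9/16,19/32 | 5/8,3/4,1 } = 39/64
v(BRBRRBBR) = { 0,1/2,9/16,19/32 | 39/64,5/8,3/4,1 } = 77/128
v(BRBRRBBRB) = { 0,1/2,9/16,19/32,77/128 | 39/64,5/8,3/4,1 } = 155/256
v(BRBRRBBRBR) = { 0,1/2,9/16,19/32,77/128 | 155/256,39/64,5/8,3/4,1 } = 309/512
v(BRBRRBBRBRB) = { 0,1/2,9/16,19/32,77/128,309/512 | 155/256,39/64,5/8,3/4,1 } = 619/1024
v(BRBRRBBRBRBR) = { 0,1/2,9/16,19/32,77/128,309/512 | 619/1024,155/256,39/64,5/8,3/4,1 } = 1237/2048
v(BRBRRBBRBRBRR) = { 0,1/2,9/16,19/32,77/128,309/512 | 1237/2048,619/1024,155/256,39/64,5/8,3/4,1 } = 2473/4096
v(BRBRRBBRBRBRRR) = { 0,1/2,9/16,19/32,77/128,309/512 | 2473/4096,1237/2048,619/1024,155/256,39/64,5/8,3/4,1 } = 4945/8192
v(BRBRRBBRBRBRRRB) = { 0,1/2,9/16,19/32,77/128,309/512,4945/8192 | 2473/4096,1237/2048,619/1024,155/256,39/64,5/8,3/4,1 } = 9891/16384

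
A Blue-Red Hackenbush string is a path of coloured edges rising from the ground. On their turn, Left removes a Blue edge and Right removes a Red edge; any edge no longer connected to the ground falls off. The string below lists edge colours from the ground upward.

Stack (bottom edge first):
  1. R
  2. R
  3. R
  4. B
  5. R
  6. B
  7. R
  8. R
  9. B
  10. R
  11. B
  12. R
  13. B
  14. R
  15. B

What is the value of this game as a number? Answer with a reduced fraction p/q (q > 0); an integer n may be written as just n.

edge 1 of 15 (R): { · | 0 } — -1
edge 2 of 15 (R): { · | -1,0 } — -2
edge 3 of 15 (R): { · | -2,-1,0 } — -3
edge 4 of 15 (B): { -3 | -2,-1,0 } — -5/2
edge 5 of 15 (R): { -3 | -5/2,-2,-1,0 } — -11/4
edge 6 of 15 (B): { -3,-11/4 | -5/2,-2,-1,0 } — -21/8
edge 7 of 15 (R): { -3,-11/4 | -21/8,-5/2,-2,-1,0 } — -43/16
edge 8 of 15 (R): { -3,-11/4 | -43/16,-21/8,-5/2,-2,-1,0 } — -87/32
edge 9 of 15 (B): { -3,-11/4,-87/32 | -43/16,-21/8,-5/2,-2,-1,0 } — -173/64
edge 10 of 15 (R): { -3,-11/4,-87/32 | -173/64,-43/16,-21/8,-5/2,-2,-1,0 } — -347/128
edge 11 of 15 (B): { -3,-11/4,-87/32,-347/128 | -173/64,-43/16,-21/8,-5/2,-2,-1,0 } — -693/256
edge 12 of 15 (R): { -3,-11/4,-87/32,-347/128 | -693/256,-173/64,-43/16,-21/8,-5/2,-2,-1,0 } — -1387/512
edge 13 of 15 (B): { -3,-11/4,-87/32,-347/128,-1387/512 | -693/256,-173/64,-43/16,-21/8,-5/2,-2,-1,0 } — -2773/1024
edge 14 of 15 (R): { -3,-11/4,-87/32,-347/128,-1387/512 | -2773/1024,-693/256,-173/64,-43/16,-21/8,-5/2,-2,-1,0 } — -5547/2048
edge 15 of 15 (B): { -3,-11/4,-87/32,-347/128,-1387/512,-5547/2048 | -2773/1024,-693/256,-173/64,-43/16,-21/8,-5/2,-2,-1,0 } — -11093/4096

-11093/4096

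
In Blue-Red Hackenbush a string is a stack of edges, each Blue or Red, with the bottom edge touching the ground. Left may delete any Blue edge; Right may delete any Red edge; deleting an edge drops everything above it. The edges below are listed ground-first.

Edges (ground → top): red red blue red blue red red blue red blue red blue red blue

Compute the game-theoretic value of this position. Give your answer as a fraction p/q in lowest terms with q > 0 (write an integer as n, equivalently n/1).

1 of 14 · r · max L −∞ · min R 0 → -1
2 of 14 · rr · max L −∞ · min R -1 → -2
3 of 14 · rrb · max L -2 · min R -1 → -3/2
4 of 14 · rrbr · max L -2 · min R -3/2 → -7/4
5 of 14 · rrbrb · max L -7/4 · min R -3/2 → -13/8
6 of 14 · rrbrbr · max L -7/4 · min R -13/8 → -27/16
7 of 14 · rrbrbrr · max L -7/4 · min R -27/16 → -55/32
8 of 14 · rrbrbrrb · max L -55/32 · min R -27/16 → -109/64
9 of 14 · rrbrbrrbr · max L -55/32 · min R -109/64 → -219/128
10 of 14 · rrbrbrrbrb · max L -219/128 · min R -109/64 → -437/256
11 of 14 · rrbrbrrbrbr · max L -219/128 · min R -437/256 → -875/512
12 of 14 · rrbrbrrbrbrb · max L -875/512 · min R -437/256 → -1749/1024
13 of 14 · rrbrbrrbrbrbr · max L -875/512 · min R -1749/1024 → -3499/2048
14 of 14 · rrbrbrrbrbrbrb · max L -3499/2048 · min R -1749/1024 → -6997/4096

-6997/4096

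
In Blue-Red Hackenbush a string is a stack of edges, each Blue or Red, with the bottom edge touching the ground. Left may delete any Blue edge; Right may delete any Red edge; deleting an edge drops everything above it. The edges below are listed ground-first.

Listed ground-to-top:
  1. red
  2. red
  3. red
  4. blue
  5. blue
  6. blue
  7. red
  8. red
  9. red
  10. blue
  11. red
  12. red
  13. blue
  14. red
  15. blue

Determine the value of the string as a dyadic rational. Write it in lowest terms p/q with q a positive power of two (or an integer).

Build v(s[:k]) for k = 1..15, string s = red red red blue blue blue red red red blue red red blue red blue.
edge 1 of 15 (red): { ∅ | 0 } -> -1
edge 2 of 15 (red): { ∅ | -1 0 } -> -2
edge 3 of 15 (red): { ∅ | -2 -1 0 } -> -3
edge 4 of 15 (blue): { -3 | -2 -1 0 } -> -5/2
edge 5 of 15 (blue): { -3 -5/2 | -2 -1 0 } -> -9/4
edge 6 of 15 (blue): { -3 -5/2 -9/4 | -2 -1 0 } -> -17/8
edge 7 of 15 (red): { -3 -5/2 -9/4 | -17/8 -2 -1 0 } -> -35/16
edge 8 of 15 (red): { -3 -5/2 -9/4 | -35/16 -17/8 -2 -1 0 } -> -71/32
edge 9 of 15 (red): { -3 -5/2 -9/4 | -71/32 -35/16 -17/8 -2 -1 0 } -> -143/64
edge 10 of 15 (blue): { -3 -5/2 -9/4 -143/64 | -71/32 -35/16 -17/8 -2 -1 0 } -> -285/128
edge 11 of 15 (red): { -3 -5/2 -9/4 -143/64 | -285/128 -71/32 -35/16 -17/8 -2 -1 0 } -> -571/256
edge 12 of 15 (red): { -3 -5/2 -9/4 -143/64 | -571/256 -285/128 -71/32 -35/16 -17/8 -2 -1 0 } -> -1143/512
edge 13 of 15 (blue): { -3 -5/2 -9/4 -143/64 -1143/512 | -571/256 -285/128 -71/32 -35/16 -17/8 -2 -1 0 } -> -2285/1024
edge 14 of 15 (red): { -3 -5/2 -9/4 -143/64 -1143/512 | -2285/1024 -571/256 -285/128 -71/32 -35/16 -17/8 -2 -1 0 } -> -4571/2048
edge 15 of 15 (blue): { -3 -5/2 -9/4 -143/64 -1143/512 -4571/2048 | -2285/1024 -571/256 -285/128 -71/32 -35/16 -17/8 -2 -1 0 } -> -9141/4096

-9141/4096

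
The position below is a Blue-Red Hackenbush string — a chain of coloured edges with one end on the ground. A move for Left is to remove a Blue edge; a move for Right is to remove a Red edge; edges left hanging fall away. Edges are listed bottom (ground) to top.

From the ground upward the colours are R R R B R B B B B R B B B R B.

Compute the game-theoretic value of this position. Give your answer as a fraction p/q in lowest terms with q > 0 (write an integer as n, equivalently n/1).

-10309/4096

v_1 [R]  L=[none]  R=[0]  -> -1
v_2 [RR]  L=[none]  R=[-1 0]  -> -2
v_3 [RRR]  L=[none]  R=[-2 -1 0]  -> -3
v_4 [RRRB]  L=[-3]  R=[-2 -1 0]  -> -5/2
v_5 [RRRBR]  L=[-3]  R=[-5/2 -2 -1 0]  -> -11/4
v_6 [RRRBRB]  L=[-3 -11/4]  R=[-5/2 -2 -1 0]  -> -21/8
v_7 [RRRBRBB]  L=[-3 -11/4 -21/8]  R=[-5/2 -2 -1 0]  -> -41/16
v_8 [RRRBRBBB]  L=[-3 -11/4 -21/8 -41/16]  R=[-5/2 -2 -1 0]  -> -81/32
v_9 [RRRBRBBBB]  L=[-3 -11/4 -21/8 -41/16 -81/32]  R=[-5/2 -2 -1 0]  -> -161/64
v_10 [RRRBRBBBBR]  L=[-3 -11/4 -21/8 -41/16 -81/32]  R=[-161/64 -5/2 -2 -1 0]  -> -323/128
v_11 [RRRBRBBBBRB]  L=[-3 -11/4 -21/8 -41/16 -81/32 -323/128]  R=[-161/64 -5/2 -2 -1 0]  -> -645/256
v_12 [RRRBRBBBBRBB]  L=[-3 -11/4 -21/8 -41/16 -81/32 -323/128 -645/256]  R=[-161/64 -5/2 -2 -1 0]  -> -1289/512
v_13 [RRRBRBBBBRBBB]  L=[-3 -11/4 -21/8 -41/16 -81/32 -323/128 -645/256 -1289/512]  R=[-161/64 -5/2 -2 -1 0]  -> -2577/1024
v_14 [RRRBRBBBBRBBBR]  L=[-3 -11/4 -21/8 -41/16 -81/32 -323/128 -645/256 -1289/512]  R=[-2577/1024 -161/64 -5/2 -2 -1 0]  -> -5155/2048
v_15 [RRRBRBBBBRBBBRB]  L=[-3 -11/4 -21/8 -41/16 -81/32 -323/128 -645/256 -1289/512 -5155/2048]  R=[-2577/1024 -161/64 -5/2 -2 -1 0]  -> -10309/4096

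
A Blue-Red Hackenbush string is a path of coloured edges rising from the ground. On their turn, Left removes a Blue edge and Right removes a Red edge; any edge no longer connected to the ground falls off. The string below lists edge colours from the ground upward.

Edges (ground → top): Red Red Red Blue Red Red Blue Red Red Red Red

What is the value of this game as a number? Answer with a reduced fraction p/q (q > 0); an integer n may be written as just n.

Recurse on prefixes of the 11-edge string Red Red Red Blue Red Red Blue Red Red Red Red:
edge 1 of 11 (Red): { — | 0 } so -1
edge 2 of 11 (Red): { — | -1, 0 } so -2
edge 3 of 11 (Red): { — | -2, -1, 0 } so -3
edge 4 of 11 (Blue): { -3 | -2, -1, 0 } so -5/2
edge 5 of 11 (Red): { -3 | -5/2, -2, -1, 0 } so -11/4
edge 6 of 11 (Red): { -3 | -11/4, -5/2, -2, -1, 0 } so -23/8
edge 7 of 11 (Blue): { -3, -23/8 | -11/4, -5/2, -2, -1, 0 } so -45/16
edge 8 of 11 (Red): { -3, -23/8 | -45/16, -11/4, -5/2, -2, -1, 0 } so -91/32
edge 9 of 11 (Red): { -3, -23/8 | -91/32, -45/16, -11/4, -5/2, -2, -1, 0 } so -183/64
edge 10 of 11 (Red): { -3, -23/8 | -183/64, -91/32, -45/16, -11/4, -5/2, -2, -1, 0 } so -367/128
edge 11 of 11 (Red): { -3, -23/8 | -367/128, -183/64, -91/32, -45/16, -11/4, -5/2, -2, -1, 0 } so -735/256

-735/256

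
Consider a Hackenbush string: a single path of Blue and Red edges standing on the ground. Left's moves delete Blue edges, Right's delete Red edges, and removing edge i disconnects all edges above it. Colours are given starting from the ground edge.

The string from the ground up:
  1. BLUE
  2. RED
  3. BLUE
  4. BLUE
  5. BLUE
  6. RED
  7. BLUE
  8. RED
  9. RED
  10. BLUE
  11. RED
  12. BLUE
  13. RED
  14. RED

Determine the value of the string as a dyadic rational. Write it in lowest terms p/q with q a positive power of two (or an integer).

Prefix values for BLUE RED BLUE BLUE BLUE RED BLUE RED RED BLUE RED BLUE RED RED via {L|R} + simplicity:
value_1 [B]  L=[0]  R=[∅]  => 1
value_2 [BR]  L=[0]  R=[1]  => 1/2
value_3 [BRB]  L=[0 1/2]  R=[1]  => 3/4
value_4 [BRBB]  L=[0 1/2 3/4]  R=[1]  => 7/8
value_5 [BRBBB]  L=[0 1/2 3/4 7/8]  R=[1]  => 15/16
value_6 [BRBBBR]  L=[0 1/2 3/4 7/8]  R=[15/16 1]  => 29/32
value_7 [BRBBBRB]  L=[0 1/2 3/4 7/8 29/32]  R=[15/16 1]  => 59/64
value_8 [BRBBBRBR]  L=[0 1/2 3/4 7/8 29/32]  R=[59/64 15/16 1]  => 117/128
value_9 [BRBBBRBRR]  L=[0 1/2 3/4 7/8 29/32]  R=[117/128 59/64 15/16 1]  => 233/256
value_10 [BRBBBRBRRB]  L=[0 1/2 3/4 7/8 29/32 233/256]  R=[117/128 59/64 15/16 1]  => 467/512
value_11 [BRBBBRBRRBR]  L=[0 1/2 3/4 7/8 29/32 233/256]  R=[467/512 117/128 59/64 15/16 1]  => 933/1024
value_12 [BRBBBRBRRBRB]  L=[0 1/2 3/4 7/8 29/32 233/256 933/1024]  R=[467/512 117/128 59/64 15/16 1]  => 1867/2048
value_13 [BRBBBRBRRBRBR]  L=[0 1/2 3/4 7/8 29/32 233/256 933/1024]  R=[1867/2048 467/512 117/128 59/64 15/16 1]  => 3733/4096
value_14 [BRBBBRBRRBRBRR]  L=[0 1/2 3/4 7/8 29/32 233/256 933/1024]  R=[3733/4096 1867/2048 467/512 117/128 59/64 15/16 1]  => 7465/8192

7465/8192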